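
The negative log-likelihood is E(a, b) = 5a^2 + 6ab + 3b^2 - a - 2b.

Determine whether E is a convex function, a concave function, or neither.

convex

E is quadratic, so its Hessian is the constant matrix H = [[10, 6], [6, 6]].
det(H) = 24, tr(H) = 16.
det(H) > 0 and tr(H) > 0, so H is positive definite everywhere: convex.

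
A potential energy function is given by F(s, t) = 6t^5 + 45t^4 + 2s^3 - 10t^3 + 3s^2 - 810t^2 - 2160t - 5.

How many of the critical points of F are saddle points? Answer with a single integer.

F separates as a function of s plus a function of t, so ∇F=0 decouples.
∂F/∂s = 6s(s + 1) = 0 at s ∈ {-1, 0}; ∂F/∂t = 30(t - 3)(t + 2)(t + 3)(t + 4) = 0 at t ∈ {-4, -3, -2, 3}.
The Hessian is diagonal: diag(F_ss, F_tt). Second derivatives: F_ss(-1)=-6, F_ss(0)=6; F_tt(-4)=-420, F_tt(-3)=180, F_tt(-2)=-300, F_tt(3)=6300.
Saddle points occur where the two diagonal entries have opposite signs: (-1, -3), (-1, 3), (0, -4), (0, -2). Count: 4.

4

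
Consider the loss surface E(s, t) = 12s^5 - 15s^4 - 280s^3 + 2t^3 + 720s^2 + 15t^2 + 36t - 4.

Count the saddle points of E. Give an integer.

4

E separates as a function of s plus a function of t, so ∇E=0 decouples.
∂E/∂s = 60s(s - 3)(s - 2)(s + 4) = 0 at s ∈ {-4, 0, 2, 3}; ∂E/∂t = 6(t + 2)(t + 3) = 0 at t ∈ {-3, -2}.
The Hessian is diagonal: diag(E_ss, E_tt). Second derivatives: E_ss(-4)=-10080, E_ss(0)=1440, E_ss(2)=-720, E_ss(3)=1260; E_tt(-3)=-6, E_tt(-2)=6.
Saddle points occur where the two diagonal entries have opposite signs: (-4, -2), (0, -3), (2, -2), (3, -3). Count: 4.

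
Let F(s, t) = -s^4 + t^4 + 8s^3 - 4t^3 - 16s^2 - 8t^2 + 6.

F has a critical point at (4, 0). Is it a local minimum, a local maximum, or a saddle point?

local maximum

The mixed partial ∂²F/∂s∂t is 0, so the Hessian at any point is diag(F_ss, F_tt) = diag(4(-3s^2 + 12s - 8), 4(3t^2 - 6t - 4)).
At (4, 0): H = diag(-32, -16).
Both eigenvalues are negative, so H is negative definite: a local maximum.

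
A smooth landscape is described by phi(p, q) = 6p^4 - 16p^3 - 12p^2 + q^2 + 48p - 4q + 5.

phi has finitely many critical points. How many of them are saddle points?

phi separates as a function of p plus a function of q, so ∇phi=0 decouples.
∂phi/∂p = 24(p - 2)(p - 1)(p + 1) = 0 at p ∈ {-1, 1, 2}; ∂phi/∂q = 2(q - 2) = 0 at q ∈ {2}.
The Hessian is diagonal: diag(phi_pp, phi_qq). Second derivatives: phi_pp(-1)=144, phi_pp(1)=-48, phi_pp(2)=72; phi_qq(2)=2.
Saddle points occur where the two diagonal entries have opposite signs: (1, 2). Count: 1.

1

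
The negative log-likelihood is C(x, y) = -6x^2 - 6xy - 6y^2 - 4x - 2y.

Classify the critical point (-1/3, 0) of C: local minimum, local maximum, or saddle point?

local maximum

The Hessian of C is constant: H = [[-12, -6], [-6, -12]].
det(H) = (-12)·(-12) − (-6)² = 108.
det(H) > 0 and tr(H) = -24 < 0, so H is negative definite and the point is a local maximum.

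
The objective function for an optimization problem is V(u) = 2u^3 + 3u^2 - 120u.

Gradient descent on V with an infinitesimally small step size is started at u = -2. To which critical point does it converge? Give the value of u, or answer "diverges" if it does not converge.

V'(u) = 6(u - 4)(u + 5), so V'(-2) = -108.
Gradient descent moves in the -V' direction, i.e. u is increasing.
The nearest critical point in that direction is u = 4, where V'' = 54 > 0 (a local minimum). The iterate converges there.

4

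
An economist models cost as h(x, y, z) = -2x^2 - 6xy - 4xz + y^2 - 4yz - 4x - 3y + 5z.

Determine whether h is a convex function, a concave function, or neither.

h is quadratic, so its Hessian is the constant matrix H = [[-4, -6, -4], [-6, 2, -4], [-4, -4, 0]].
Leading principal minors: -4, -44, -160.
Neither pattern holds ⇒ H is indefinite ⇒ neither convex nor concave.

neither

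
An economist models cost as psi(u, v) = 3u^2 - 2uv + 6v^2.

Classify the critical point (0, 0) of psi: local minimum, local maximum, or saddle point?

local minimum

The Hessian of psi is constant: H = [[6, -2], [-2, 12]].
det(H) = 6·12 − (-2)² = 68.
det(H) > 0 and tr(H) = 18 > 0, so H is positive definite and the point is a local minimum.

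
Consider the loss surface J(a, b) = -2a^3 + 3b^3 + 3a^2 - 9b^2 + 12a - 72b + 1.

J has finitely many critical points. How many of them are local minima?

J separates as a function of a plus a function of b, so ∇J=0 decouples.
∂J/∂a = -6(a - 2)(a + 1) = 0 at a ∈ {-1, 2}; ∂J/∂b = 9(b - 4)(b + 2) = 0 at b ∈ {-2, 4}.
The Hessian is diagonal: diag(J_aa, J_bb). Second derivatives: J_aa(-1)=18, J_aa(2)=-18; J_bb(-2)=-54, J_bb(4)=54.
Local minima occur where both diagonal entries positive: (-1, 4). Count: 1.

1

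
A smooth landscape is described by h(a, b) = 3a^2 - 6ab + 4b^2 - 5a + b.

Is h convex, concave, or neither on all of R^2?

h is quadratic, so its Hessian is the constant matrix H = [[6, -6], [-6, 8]].
det(H) = 12, tr(H) = 14.
det(H) > 0 and tr(H) > 0, so H is positive definite everywhere: convex.

convex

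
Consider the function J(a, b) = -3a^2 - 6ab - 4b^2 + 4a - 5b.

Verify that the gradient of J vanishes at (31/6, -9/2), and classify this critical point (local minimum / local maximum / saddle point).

∇J = (-6a - 6b + 4, -6a - 8b - 5); substituting (31/6, -9/2) gives ∇J = (0, 0), so (31/6, -9/2) is indeed a critical point.
The Hessian of J is constant: H = [[-6, -6], [-6, -8]].
det(H) = (-6)·(-8) − (-6)² = 12.
det(H) > 0 and tr(H) = -14 < 0, so H is negative definite and the point is a local maximum.

local maximum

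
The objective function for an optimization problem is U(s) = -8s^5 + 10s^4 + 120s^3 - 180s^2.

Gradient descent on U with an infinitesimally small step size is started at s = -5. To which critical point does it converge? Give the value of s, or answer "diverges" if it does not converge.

-3

U'(s) = -40s(s - 3)(s - 1)(s + 3), so U'(-5) = -19200.
Gradient descent moves in the -U' direction, i.e. s is increasing.
The nearest critical point in that direction is s = -3, where U'' = 2880 > 0 (a local minimum). The iterate converges there.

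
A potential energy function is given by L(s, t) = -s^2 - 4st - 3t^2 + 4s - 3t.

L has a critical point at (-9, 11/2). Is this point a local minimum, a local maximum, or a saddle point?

The Hessian of L is constant: H = [[-2, -4], [-4, -6]].
det(H) = (-2)·(-6) − (-4)² = -4.
Since det(H) < 0, H is indefinite and the critical point is a saddle point.

saddle point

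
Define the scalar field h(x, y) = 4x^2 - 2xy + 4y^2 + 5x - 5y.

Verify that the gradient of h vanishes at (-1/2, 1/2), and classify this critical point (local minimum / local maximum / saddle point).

local minimum

∇h = (8x - 2y + 5, -2x + 8y - 5); substituting (-1/2, 1/2) gives ∇h = (0, 0), so (-1/2, 1/2) is indeed a critical point.
The Hessian of h is constant: H = [[8, -2], [-2, 8]].
det(H) = 8·8 − (-2)² = 60.
det(H) > 0 and tr(H) = 16 > 0, so H is positive definite and the point is a local minimum.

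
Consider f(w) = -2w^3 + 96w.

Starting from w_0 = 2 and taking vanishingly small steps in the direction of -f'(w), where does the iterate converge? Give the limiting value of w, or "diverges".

-4

f'(w) = -6(w - 4)(w + 4), so f'(2) = 72.
Gradient descent moves in the -f' direction, i.e. w is decreasing.
The nearest critical point in that direction is w = -4, where f'' = 48 > 0 (a local minimum). The iterate converges there.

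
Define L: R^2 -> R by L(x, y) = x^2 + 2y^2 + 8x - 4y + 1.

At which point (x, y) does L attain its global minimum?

L(x,y) separates as P(x) + Q(y) + 1, so its minimum is min P + min Q + 1.
P'(x) = 2x + 8 vanishes at x ∈ {-4}; Q'(y) = 4y - 4 vanishes at y ∈ {1}.
Local minima of P (where P''>0): P(-4)=-16. Local minima of Q: Q(1)=-2.
So the global minimum of L is P(-4) + Q(1) + 1 = -16 − 2 + 1 = -17, attained at (-4, 1).

(-4, 1)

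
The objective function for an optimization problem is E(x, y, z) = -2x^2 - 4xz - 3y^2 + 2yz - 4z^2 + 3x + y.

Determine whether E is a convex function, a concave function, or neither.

concave

E is quadratic, so its Hessian is the constant matrix H = [[-4, 0, -4], [0, -6, 2], [-4, 2, -8]].
Leading principal minors: -4, 24, -80.
Signs alternate −, +, − ⇒ H ≺ 0 ⇒ concave.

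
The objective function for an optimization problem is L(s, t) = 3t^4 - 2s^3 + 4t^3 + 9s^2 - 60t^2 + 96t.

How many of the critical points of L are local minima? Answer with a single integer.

L separates as a function of s plus a function of t, so ∇L=0 decouples.
∂L/∂s = -6s(s - 3) = 0 at s ∈ {0, 3}; ∂L/∂t = 12(t - 2)(t - 1)(t + 4) = 0 at t ∈ {-4, 1, 2}.
The Hessian is diagonal: diag(L_ss, L_tt). Second derivatives: L_ss(0)=18, L_ss(3)=-18; L_tt(-4)=360, L_tt(1)=-60, L_tt(2)=72.
Local minima occur where both diagonal entries positive: (0, -4), (0, 2). Count: 2.

2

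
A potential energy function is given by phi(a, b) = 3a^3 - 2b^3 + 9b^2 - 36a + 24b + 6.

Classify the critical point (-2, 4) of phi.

The mixed partial ∂²phi/∂a∂b is 0, so the Hessian at any point is diag(phi_aa, phi_bb) = diag(18a, 6(-2b + 3)).
At (-2, 4): H = diag(-36, -30).
Both eigenvalues are negative, so H is negative definite: a local maximum.

local maximum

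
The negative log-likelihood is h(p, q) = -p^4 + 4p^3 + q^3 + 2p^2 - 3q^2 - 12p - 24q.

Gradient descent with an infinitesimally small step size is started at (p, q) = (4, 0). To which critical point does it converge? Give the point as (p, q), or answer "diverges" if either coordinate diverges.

h is separable, so gradient descent decouples: p follows -∂h/∂p, q follows -∂h/∂q.
∂h/∂p = -4(p - 3)(p - 1)(p + 1); at p=4 this is -60, so p increases.
∂h/∂q = 3(q - 4)(q + 2); at q=0 this is -24, so q increases.
The p-coordinate has no critical point in that direction and runs off to infinity.

diverges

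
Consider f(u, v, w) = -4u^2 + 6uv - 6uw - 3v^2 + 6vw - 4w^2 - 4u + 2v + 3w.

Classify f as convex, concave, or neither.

concave

f is quadratic, so its Hessian is the constant matrix H = [[-8, 6, -6], [6, -6, 6], [-6, 6, -8]].
Leading principal minors: -8, 12, -24.
Signs alternate −, +, − ⇒ H ≺ 0 ⇒ concave.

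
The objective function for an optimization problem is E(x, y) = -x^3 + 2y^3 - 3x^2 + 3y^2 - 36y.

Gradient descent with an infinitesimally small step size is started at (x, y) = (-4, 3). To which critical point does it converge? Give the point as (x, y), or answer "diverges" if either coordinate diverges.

(-2, 2)

E is separable, so gradient descent decouples: x follows -∂E/∂x, y follows -∂E/∂y.
∂E/∂x = -3x(x + 2); at x=-4 this is -24, so x increases.
∂E/∂y = 6(y - 2)(y + 3); at y=3 this is 36, so y decreases.
x converges to its nearest critical value -2 (a local min of the x-part); y converges to 2. The iterate converges to (-2, 2).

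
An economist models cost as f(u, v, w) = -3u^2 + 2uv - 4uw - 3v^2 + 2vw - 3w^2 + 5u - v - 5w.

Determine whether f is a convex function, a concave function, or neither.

f is quadratic, so its Hessian is the constant matrix H = [[-6, 2, -4], [2, -6, 2], [-4, 2, -6]].
Leading principal minors: -6, 32, -104.
Signs alternate −, +, − ⇒ H ≺ 0 ⇒ concave.

concave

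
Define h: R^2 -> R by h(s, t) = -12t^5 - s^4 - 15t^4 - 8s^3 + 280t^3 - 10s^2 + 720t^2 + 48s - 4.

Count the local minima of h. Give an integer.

2

h separates as a function of s plus a function of t, so ∇h=0 decouples.
∂h/∂s = -4(s - 1)(s + 3)(s + 4) = 0 at s ∈ {-4, -3, 1}; ∂h/∂t = -60t(t - 4)(t + 2)(t + 3) = 0 at t ∈ {-3, -2, 0, 4}.
The Hessian is diagonal: diag(h_ss, h_tt). Second derivatives: h_ss(-4)=-20, h_ss(-3)=16, h_ss(1)=-80; h_tt(-3)=1260, h_tt(-2)=-720, h_tt(0)=1440, h_tt(4)=-10080.
Local minima occur where both diagonal entries positive: (-3, -3), (-3, 0). Count: 2.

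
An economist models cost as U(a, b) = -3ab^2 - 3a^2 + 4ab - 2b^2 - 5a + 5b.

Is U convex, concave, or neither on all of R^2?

neither

The term -3ab^2 is cubic, so the Hessian is not constant.
∂²U/∂b² = -6a - 4, which takes both signs as a varies (negative for sufficiently large a). A diagonal entry of the Hessian changing sign means the Hessian is neither positive- nor negative-semidefinite on all of R^2.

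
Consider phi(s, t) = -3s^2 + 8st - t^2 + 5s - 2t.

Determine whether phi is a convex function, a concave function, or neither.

neither

phi is quadratic, so its Hessian is the constant matrix H = [[-6, 8], [8, -2]].
det(H) = -52, tr(H) = -8.
det(H) < 0, so H is indefinite: neither convex nor concave.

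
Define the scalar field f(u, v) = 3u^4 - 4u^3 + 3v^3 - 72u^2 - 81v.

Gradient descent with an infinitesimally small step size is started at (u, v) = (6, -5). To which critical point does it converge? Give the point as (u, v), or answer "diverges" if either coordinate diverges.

diverges

f is separable, so gradient descent decouples: u follows -∂f/∂u, v follows -∂f/∂v.
∂f/∂u = 12u(u - 4)(u + 3); at u=6 this is 1296, so u decreases.
∂f/∂v = 9(v - 3)(v + 3); at v=-5 this is 144, so v decreases.
The v-coordinate has no critical point in that direction and runs off to infinity.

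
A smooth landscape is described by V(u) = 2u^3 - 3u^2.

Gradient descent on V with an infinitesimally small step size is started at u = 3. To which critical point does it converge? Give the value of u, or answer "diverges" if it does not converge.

V'(u) = 6u(u - 1), so V'(3) = 36.
Gradient descent moves in the -V' direction, i.e. u is decreasing.
The nearest critical point in that direction is u = 1, where V'' = 6 > 0 (a local minimum). The iterate converges there.

1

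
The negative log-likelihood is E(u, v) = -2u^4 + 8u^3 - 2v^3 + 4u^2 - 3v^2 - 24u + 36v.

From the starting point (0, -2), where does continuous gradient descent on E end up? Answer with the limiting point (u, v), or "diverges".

E is separable, so gradient descent decouples: u follows -∂E/∂u, v follows -∂E/∂v.
∂E/∂u = -8(u - 3)(u - 1)(u + 1); at u=0 this is -24, so u increases.
∂E/∂v = -6(v - 2)(v + 3); at v=-2 this is 24, so v decreases.
u converges to its nearest critical value 1 (a local min of the u-part); v converges to -3. The iterate converges to (1, -3).

(1, -3)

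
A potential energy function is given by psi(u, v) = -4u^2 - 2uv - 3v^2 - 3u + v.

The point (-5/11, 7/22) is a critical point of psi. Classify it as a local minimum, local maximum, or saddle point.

The Hessian of psi is constant: H = [[-8, -2], [-2, -6]].
det(H) = (-8)·(-6) − (-2)² = 44.
det(H) > 0 and tr(H) = -14 < 0, so H is negative definite and the point is a local maximum.

local maximum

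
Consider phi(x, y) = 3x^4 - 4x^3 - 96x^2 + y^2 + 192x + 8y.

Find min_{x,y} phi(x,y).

-1296

phi(x,y) separates as P(x) + Q(y), so its minimum is min P + min Q.
P'(x) = 12(x - 4)(x - 1)(x + 4) vanishes at x ∈ {-4, 1, 4}; Q'(y) = 2y + 8 vanishes at y ∈ {-4}.
Local minima of P (where P''>0): P(-4)=-1280, P(4)=-256. Local minima of Q: Q(-4)=-16.
So the global minimum of phi is P(-4) + Q(-4) = -1280 − 16 = -1296, attained at (-4, -4).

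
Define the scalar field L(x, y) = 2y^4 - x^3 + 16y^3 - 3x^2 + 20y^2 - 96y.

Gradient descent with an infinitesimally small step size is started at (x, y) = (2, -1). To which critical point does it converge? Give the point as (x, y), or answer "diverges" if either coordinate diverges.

diverges

L is separable, so gradient descent decouples: x follows -∂L/∂x, y follows -∂L/∂y.
∂L/∂x = -3x(x + 2); at x=2 this is -24, so x increases.
∂L/∂y = 8(y - 1)(y + 3)(y + 4); at y=-1 this is -96, so y increases.
The x-coordinate has no critical point in that direction and runs off to infinity.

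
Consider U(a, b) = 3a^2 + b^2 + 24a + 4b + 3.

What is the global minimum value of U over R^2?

-49

U(a,b) separates as P(a) + Q(b) + 3, so its minimum is min P + min Q + 3.
P'(a) = 6a + 24 vanishes at a ∈ {-4}; Q'(b) = 2b + 4 vanishes at b ∈ {-2}.
Local minima of P (where P''>0): P(-4)=-48. Local minima of Q: Q(-2)=-4.
So the global minimum of U is P(-4) + Q(-2) + 3 = -48 − 4 + 3 = -49, attained at (-4, -2).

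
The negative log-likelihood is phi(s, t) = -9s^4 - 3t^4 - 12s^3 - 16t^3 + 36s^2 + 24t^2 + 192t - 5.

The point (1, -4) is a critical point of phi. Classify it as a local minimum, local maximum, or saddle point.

local maximum

The mixed partial ∂²phi/∂s∂t is 0, so the Hessian at any point is diag(phi_ss, phi_tt) = diag(36(-3s^2 - 2s + 2), 12(-3t^2 - 8t + 4)).
At (1, -4): H = diag(-108, -144).
Both eigenvalues are negative, so H is negative definite: a local maximum.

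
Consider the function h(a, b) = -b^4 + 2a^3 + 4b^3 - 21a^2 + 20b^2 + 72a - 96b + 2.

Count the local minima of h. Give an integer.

h separates as a function of a plus a function of b, so ∇h=0 decouples.
∂h/∂a = 6(a - 4)(a - 3) = 0 at a ∈ {3, 4}; ∂h/∂b = -4(b - 4)(b - 2)(b + 3) = 0 at b ∈ {-3, 2, 4}.
The Hessian is diagonal: diag(h_aa, h_bb). Second derivatives: h_aa(3)=-6, h_aa(4)=6; h_bb(-3)=-140, h_bb(2)=40, h_bb(4)=-56.
Local minima occur where both diagonal entries positive: (4, 2). Count: 1.

1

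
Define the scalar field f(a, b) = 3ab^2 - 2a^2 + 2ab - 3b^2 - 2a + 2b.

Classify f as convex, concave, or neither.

neither

The term 3ab^2 is cubic, so the Hessian is not constant.
∂²f/∂b² = 6a - 6, which takes both signs as a varies (negative for sufficiently negative a). A diagonal entry of the Hessian changing sign means the Hessian is neither positive- nor negative-semidefinite on all of R^2.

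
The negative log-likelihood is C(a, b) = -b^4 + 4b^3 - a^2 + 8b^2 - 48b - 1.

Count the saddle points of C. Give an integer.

1

C separates as a function of a plus a function of b, so ∇C=0 decouples.
∂C/∂a = -2a = 0 at a ∈ {0}; ∂C/∂b = -4(b - 3)(b - 2)(b + 2) = 0 at b ∈ {-2, 2, 3}.
The Hessian is diagonal: diag(C_aa, C_bb). Second derivatives: C_aa(0)=-2; C_bb(-2)=-80, C_bb(2)=16, C_bb(3)=-20.
Saddle points occur where the two diagonal entries have opposite signs: (0, 2). Count: 1.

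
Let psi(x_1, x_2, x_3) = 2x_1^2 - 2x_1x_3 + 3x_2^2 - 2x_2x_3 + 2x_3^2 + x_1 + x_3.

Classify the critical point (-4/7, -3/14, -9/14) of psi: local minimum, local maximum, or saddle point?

The Hessian is constant: H = [[4, 0, -2], [0, 6, -2], [-2, -2, 4]].
Leading principal minors: Δ₁ = 4, Δ₂ = 24, Δ₃ = 56.
All leading minors are positive, so H is positive definite: a local minimum.

local minimum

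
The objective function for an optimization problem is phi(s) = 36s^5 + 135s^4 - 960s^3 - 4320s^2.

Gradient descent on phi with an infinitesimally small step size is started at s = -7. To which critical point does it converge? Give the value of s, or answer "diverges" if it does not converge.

phi'(s) = 180s(s - 4)(s + 3)(s + 4), so phi'(-7) = 166320.
Gradient descent moves in the -phi' direction, i.e. s is decreasing.
There is no critical point below s=-7, and phi' keeps the same sign, so the iterate runs off to −∞.

diverges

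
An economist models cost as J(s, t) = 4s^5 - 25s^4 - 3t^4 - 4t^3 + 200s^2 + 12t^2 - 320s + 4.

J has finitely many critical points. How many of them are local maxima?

4

J separates as a function of s plus a function of t, so ∇J=0 decouples.
∂J/∂s = 20(s - 4)(s - 2)(s - 1)(s + 2) = 0 at s ∈ {-2, 1, 2, 4}; ∂J/∂t = -12t(t - 1)(t + 2) = 0 at t ∈ {-2, 0, 1}.
The Hessian is diagonal: diag(J_ss, J_tt). Second derivatives: J_ss(-2)=-1440, J_ss(1)=180, J_ss(2)=-160, J_ss(4)=720; J_tt(-2)=-72, J_tt(0)=24, J_tt(1)=-36.
Local maxima occur where both diagonal entries negative: (-2, -2), (-2, 1), (2, -2), (2, 1). Count: 4.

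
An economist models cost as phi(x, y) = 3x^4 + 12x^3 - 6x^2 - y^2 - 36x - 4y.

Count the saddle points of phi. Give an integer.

2

phi separates as a function of x plus a function of y, so ∇phi=0 decouples.
∂phi/∂x = 12(x - 1)(x + 1)(x + 3) = 0 at x ∈ {-3, -1, 1}; ∂phi/∂y = -2(y + 2) = 0 at y ∈ {-2}.
The Hessian is diagonal: diag(phi_xx, phi_yy). Second derivatives: phi_xx(-3)=96, phi_xx(-1)=-48, phi_xx(1)=96; phi_yy(-2)=-2.
Saddle points occur where the two diagonal entries have opposite signs: (-3, -2), (1, -2). Count: 2.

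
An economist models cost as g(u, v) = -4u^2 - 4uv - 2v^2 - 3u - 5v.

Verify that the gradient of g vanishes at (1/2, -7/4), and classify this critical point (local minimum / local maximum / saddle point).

∇g = (-8u - 4v - 3, -4u - 4v - 5); substituting (1/2, -7/4) gives ∇g = (0, 0), so (1/2, -7/4) is indeed a critical point.
The Hessian of g is constant: H = [[-8, -4], [-4, -4]].
det(H) = (-8)·(-4) − (-4)² = 16.
det(H) > 0 and tr(H) = -12 < 0, so H is negative definite and the point is a local maximum.

local maximum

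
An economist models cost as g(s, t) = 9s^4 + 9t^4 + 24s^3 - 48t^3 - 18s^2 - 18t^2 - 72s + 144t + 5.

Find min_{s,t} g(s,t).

-532

g(s,t) separates as P(s) + Q(t) + 5, so its minimum is min P + min Q + 5.
P'(s) = 36(s - 1)(s + 1)(s + 2) vanishes at s ∈ {-2, -1, 1}; Q'(t) = 36(t - 4)(t - 1)(t + 1) vanishes at t ∈ {-1, 1, 4}.
Local minima of P (where P''>0): P(-2)=24, P(1)=-57. Local minima of Q: Q(-1)=-105, Q(4)=-480.
So the global minimum of g is P(1) + Q(4) + 5 = -57 − 480 + 5 = -532, attained at (1, 4).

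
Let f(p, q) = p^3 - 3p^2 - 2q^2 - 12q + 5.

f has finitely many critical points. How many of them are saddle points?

1

f separates as a function of p plus a function of q, so ∇f=0 decouples.
∂f/∂p = 3p(p - 2) = 0 at p ∈ {0, 2}; ∂f/∂q = -4(q + 3) = 0 at q ∈ {-3}.
The Hessian is diagonal: diag(f_pp, f_qq). Second derivatives: f_pp(0)=-6, f_pp(2)=6; f_qq(-3)=-4.
Saddle points occur where the two diagonal entries have opposite signs: (2, -3). Count: 1.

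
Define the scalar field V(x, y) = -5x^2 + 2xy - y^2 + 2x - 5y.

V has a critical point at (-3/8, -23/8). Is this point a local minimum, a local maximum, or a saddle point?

The Hessian of V is constant: H = [[-10, 2], [2, -2]].
det(H) = (-10)·(-2) − 2² = 16.
det(H) > 0 and tr(H) = -12 < 0, so H is negative definite and the point is a local maximum.

local maximum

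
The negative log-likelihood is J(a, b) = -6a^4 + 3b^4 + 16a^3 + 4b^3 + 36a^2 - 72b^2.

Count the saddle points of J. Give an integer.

5

J separates as a function of a plus a function of b, so ∇J=0 decouples.
∂J/∂a = -24a(a - 3)(a + 1) = 0 at a ∈ {-1, 0, 3}; ∂J/∂b = 12b(b - 3)(b + 4) = 0 at b ∈ {-4, 0, 3}.
The Hessian is diagonal: diag(J_aa, J_bb). Second derivatives: J_aa(-1)=-96, J_aa(0)=72, J_aa(3)=-288; J_bb(-4)=336, J_bb(0)=-144, J_bb(3)=252.
Saddle points occur where the two diagonal entries have opposite signs: (-1, -4), (-1, 3), (0, 0), (3, -4), (3, 3). Count: 5.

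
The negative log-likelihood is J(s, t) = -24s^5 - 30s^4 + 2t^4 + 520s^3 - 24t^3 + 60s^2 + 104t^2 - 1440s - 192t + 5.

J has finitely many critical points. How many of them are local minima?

4

J separates as a function of s plus a function of t, so ∇J=0 decouples.
∂J/∂s = -120(s - 3)(s - 1)(s + 1)(s + 4) = 0 at s ∈ {-4, -1, 1, 3}; ∂J/∂t = 8(t - 4)(t - 3)(t - 2) = 0 at t ∈ {2, 3, 4}.
The Hessian is diagonal: diag(J_ss, J_tt). Second derivatives: J_ss(-4)=12600, J_ss(-1)=-2880, J_ss(1)=2400, J_ss(3)=-6720; J_tt(2)=16, J_tt(3)=-8, J_tt(4)=16.
Local minima occur where both diagonal entries positive: (-4, 2), (-4, 4), (1, 2), (1, 4). Count: 4.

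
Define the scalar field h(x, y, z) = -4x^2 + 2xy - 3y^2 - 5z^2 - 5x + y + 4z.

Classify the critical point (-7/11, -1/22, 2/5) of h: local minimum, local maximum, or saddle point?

local maximum

The Hessian is constant: H = [[-8, 2, 0], [2, -6, 0], [0, 0, -10]].
Leading principal minors: Δ₁ = -8, Δ₂ = 44, Δ₃ = -440.
The minors alternate sign starting negative (−, +, −), so H is negative definite: a local maximum.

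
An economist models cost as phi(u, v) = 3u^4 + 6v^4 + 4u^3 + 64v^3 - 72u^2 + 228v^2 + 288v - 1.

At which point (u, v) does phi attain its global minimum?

phi(u,v) separates as P(u) + Q(v) − 1, so its minimum is min P + min Q − 1.
P'(u) = 12u(u - 3)(u + 4) vanishes at u ∈ {-4, 0, 3}; Q'(v) = 24(v + 1)(v + 3)(v + 4) vanishes at v ∈ {-4, -3, -1}.
Local minima of P (where P''>0): P(-4)=-640, P(3)=-297. Local minima of Q: Q(-4)=-64, Q(-1)=-118.
So the global minimum of phi is P(-4) + Q(-1) − 1 = -640 − 118 − 1 = -759, attained at (-4, -1).

(-4, -1)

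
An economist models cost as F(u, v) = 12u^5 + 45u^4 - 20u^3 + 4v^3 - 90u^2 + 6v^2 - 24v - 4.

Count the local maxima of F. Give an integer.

2

F separates as a function of u plus a function of v, so ∇F=0 decouples.
∂F/∂u = 60u(u - 1)(u + 1)(u + 3) = 0 at u ∈ {-3, -1, 0, 1}; ∂F/∂v = 12(v - 1)(v + 2) = 0 at v ∈ {-2, 1}.
The Hessian is diagonal: diag(F_uu, F_vv). Second derivatives: F_uu(-3)=-1440, F_uu(-1)=240, F_uu(0)=-180, F_uu(1)=480; F_vv(-2)=-36, F_vv(1)=36.
Local maxima occur where both diagonal entries negative: (-3, -2), (0, -2). Count: 2.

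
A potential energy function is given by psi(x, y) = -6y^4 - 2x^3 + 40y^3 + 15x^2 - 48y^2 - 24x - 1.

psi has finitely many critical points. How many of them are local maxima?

psi separates as a function of x plus a function of y, so ∇psi=0 decouples.
∂psi/∂x = -6(x - 4)(x - 1) = 0 at x ∈ {1, 4}; ∂psi/∂y = -24y(y - 4)(y - 1) = 0 at y ∈ {0, 1, 4}.
The Hessian is diagonal: diag(psi_xx, psi_yy). Second derivatives: psi_xx(1)=18, psi_xx(4)=-18; psi_yy(0)=-96, psi_yy(1)=72, psi_yy(4)=-288.
Local maxima occur where both diagonal entries negative: (4, 0), (4, 4). Count: 2.

2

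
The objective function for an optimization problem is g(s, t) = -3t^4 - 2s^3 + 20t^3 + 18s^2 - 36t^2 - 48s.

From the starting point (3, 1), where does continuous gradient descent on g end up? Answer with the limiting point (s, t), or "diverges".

(2, 2)

g is separable, so gradient descent decouples: s follows -∂g/∂s, t follows -∂g/∂t.
∂g/∂s = -6(s - 4)(s - 2); at s=3 this is 6, so s decreases.
∂g/∂t = -12t(t - 3)(t - 2); at t=1 this is -24, so t increases.
s converges to its nearest critical value 2 (a local min of the s-part); t converges to 2. The iterate converges to (2, 2).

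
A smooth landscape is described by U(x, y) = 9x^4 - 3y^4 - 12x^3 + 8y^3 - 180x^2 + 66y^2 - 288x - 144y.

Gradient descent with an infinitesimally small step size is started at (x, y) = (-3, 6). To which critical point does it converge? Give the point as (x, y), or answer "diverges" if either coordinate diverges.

U is separable, so gradient descent decouples: x follows -∂U/∂x, y follows -∂U/∂y.
∂U/∂x = 36(x - 4)(x + 1)(x + 2); at x=-3 this is -504, so x increases.
∂U/∂y = -12(y - 4)(y - 1)(y + 3); at y=6 this is -1080, so y increases.
The y-coordinate has no critical point in that direction and runs off to infinity.

diverges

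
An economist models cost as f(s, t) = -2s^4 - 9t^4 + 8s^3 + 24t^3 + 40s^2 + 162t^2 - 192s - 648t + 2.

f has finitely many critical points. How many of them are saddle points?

f separates as a function of s plus a function of t, so ∇f=0 decouples.
∂f/∂s = -8(s - 4)(s - 2)(s + 3) = 0 at s ∈ {-3, 2, 4}; ∂f/∂t = -36(t - 3)(t - 2)(t + 3) = 0 at t ∈ {-3, 2, 3}.
The Hessian is diagonal: diag(f_ss, f_tt). Second derivatives: f_ss(-3)=-280, f_ss(2)=80, f_ss(4)=-112; f_tt(-3)=-1080, f_tt(2)=180, f_tt(3)=-216.
Saddle points occur where the two diagonal entries have opposite signs: (-3, 2), (2, -3), (2, 3), (4, 2). Count: 4.

4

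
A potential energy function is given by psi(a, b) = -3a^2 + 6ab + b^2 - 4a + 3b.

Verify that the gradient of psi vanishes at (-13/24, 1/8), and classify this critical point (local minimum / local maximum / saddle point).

saddle point

∇psi = (-6a + 6b - 4, 6a + 2b + 3); substituting (-13/24, 1/8) gives ∇psi = (0, 0), so (-13/24, 1/8) is indeed a critical point.
The Hessian of psi is constant: H = [[-6, 6], [6, 2]].
det(H) = (-6)·2 − 6² = -48.
Since det(H) < 0, H is indefinite and the critical point is a saddle point.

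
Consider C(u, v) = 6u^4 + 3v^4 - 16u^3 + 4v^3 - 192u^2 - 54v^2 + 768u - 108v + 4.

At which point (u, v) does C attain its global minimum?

C(u,v) separates as P(u) + Q(v) + 4, so its minimum is min P + min Q + 4.
P'(u) = 24(u - 4)(u - 2)(u + 4) vanishes at u ∈ {-4, 2, 4}; Q'(v) = 12(v - 3)(v + 1)(v + 3) vanishes at v ∈ {-3, -1, 3}.
Local minima of P (where P''>0): P(-4)=-3584, P(4)=512. Local minima of Q: Q(-3)=-27, Q(3)=-459.
So the global minimum of C is P(-4) + Q(3) + 4 = -3584 − 459 + 4 = -4039, attained at (-4, 3).

(-4, 3)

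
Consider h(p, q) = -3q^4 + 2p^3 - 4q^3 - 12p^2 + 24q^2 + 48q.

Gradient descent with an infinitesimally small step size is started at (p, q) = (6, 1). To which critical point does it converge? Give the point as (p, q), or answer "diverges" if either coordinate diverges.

h is separable, so gradient descent decouples: p follows -∂h/∂p, q follows -∂h/∂q.
∂h/∂p = 6p(p - 4); at p=6 this is 72, so p decreases.
∂h/∂q = -12(q - 2)(q + 1)(q + 2); at q=1 this is 72, so q decreases.
p converges to its nearest critical value 4 (a local min of the p-part); q converges to -1. The iterate converges to (4, -1).

(4, -1)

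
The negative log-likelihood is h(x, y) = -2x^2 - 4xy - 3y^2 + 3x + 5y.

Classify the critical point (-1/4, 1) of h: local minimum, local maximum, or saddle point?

The Hessian of h is constant: H = [[-4, -4], [-4, -6]].
det(H) = (-4)·(-6) − (-4)² = 8.
det(H) > 0 and tr(H) = -10 < 0, so H is negative definite and the point is a local maximum.

local maximum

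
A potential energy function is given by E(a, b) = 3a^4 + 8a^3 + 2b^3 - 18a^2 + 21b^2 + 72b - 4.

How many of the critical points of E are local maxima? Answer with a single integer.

1

E separates as a function of a plus a function of b, so ∇E=0 decouples.
∂E/∂a = 12a(a - 1)(a + 3) = 0 at a ∈ {-3, 0, 1}; ∂E/∂b = 6(b + 3)(b + 4) = 0 at b ∈ {-4, -3}.
The Hessian is diagonal: diag(E_aa, E_bb). Second derivatives: E_aa(-3)=144, E_aa(0)=-36, E_aa(1)=48; E_bb(-4)=-6, E_bb(-3)=6.
Local maxima occur where both diagonal entries negative: (0, -4). Count: 1.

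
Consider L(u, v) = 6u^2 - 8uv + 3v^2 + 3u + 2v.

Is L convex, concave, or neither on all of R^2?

L is quadratic, so its Hessian is the constant matrix H = [[12, -8], [-8, 6]].
det(H) = 8, tr(H) = 18.
det(H) > 0 and tr(H) > 0, so H is positive definite everywhere: convex.

convex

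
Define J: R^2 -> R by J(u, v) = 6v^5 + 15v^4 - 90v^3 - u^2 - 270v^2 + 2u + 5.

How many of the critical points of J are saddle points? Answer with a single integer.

2

J separates as a function of u plus a function of v, so ∇J=0 decouples.
∂J/∂u = -2(u - 1) = 0 at u ∈ {1}; ∂J/∂v = 30v(v - 3)(v + 2)(v + 3) = 0 at v ∈ {-3, -2, 0, 3}.
The Hessian is diagonal: diag(J_uu, J_vv). Second derivatives: J_uu(1)=-2; J_vv(-3)=-540, J_vv(-2)=300, J_vv(0)=-540, J_vv(3)=2700.
Saddle points occur where the two diagonal entries have opposite signs: (1, -2), (1, 3). Count: 2.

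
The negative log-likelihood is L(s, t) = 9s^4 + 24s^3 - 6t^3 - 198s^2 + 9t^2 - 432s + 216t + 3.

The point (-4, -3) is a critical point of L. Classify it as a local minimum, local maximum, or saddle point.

The mixed partial ∂²L/∂s∂t is 0, so the Hessian at any point is diag(L_ss, L_tt) = diag(36(3s^2 + 4s - 11), 18(-2t + 1)).
At (-4, -3): H = diag(756, 126).
Both eigenvalues are positive, so H is positive definite: a local minimum.

local minimum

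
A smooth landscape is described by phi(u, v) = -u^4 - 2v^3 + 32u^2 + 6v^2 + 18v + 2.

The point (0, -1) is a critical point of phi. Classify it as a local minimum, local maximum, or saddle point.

local minimum

The mixed partial ∂²phi/∂u∂v is 0, so the Hessian at any point is diag(phi_uu, phi_vv) = diag(4(-3u^2 + 16), 12(-v + 1)).
At (0, -1): H = diag(64, 24).
Both eigenvalues are positive, so H is positive definite: a local minimum.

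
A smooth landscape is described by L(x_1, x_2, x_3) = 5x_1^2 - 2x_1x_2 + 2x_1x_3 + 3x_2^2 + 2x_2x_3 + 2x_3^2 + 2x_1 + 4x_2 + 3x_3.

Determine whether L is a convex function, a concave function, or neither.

convex

L is quadratic, so its Hessian is the constant matrix H = [[10, -2, 2], [-2, 6, 2], [2, 2, 4]].
Leading principal minors: 10, 56, 144.
All positive ⇒ H ≻ 0 ⇒ convex.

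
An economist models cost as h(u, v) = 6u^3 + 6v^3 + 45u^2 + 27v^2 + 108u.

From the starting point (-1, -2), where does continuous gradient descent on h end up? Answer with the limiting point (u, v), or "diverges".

h is separable, so gradient descent decouples: u follows -∂h/∂u, v follows -∂h/∂v.
∂h/∂u = 18(u + 2)(u + 3); at u=-1 this is 36, so u decreases.
∂h/∂v = 18v(v + 3); at v=-2 this is -36, so v increases.
u converges to its nearest critical value -2 (a local min of the u-part); v converges to 0. The iterate converges to (-2, 0).

(-2, 0)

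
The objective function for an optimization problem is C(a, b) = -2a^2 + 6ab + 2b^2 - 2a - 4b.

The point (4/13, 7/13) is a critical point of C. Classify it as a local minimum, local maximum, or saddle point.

The Hessian of C is constant: H = [[-4, 6], [6, 4]].
det(H) = (-4)·4 − 6² = -52.
Since det(H) < 0, H is indefinite and the critical point is a saddle point.

saddle point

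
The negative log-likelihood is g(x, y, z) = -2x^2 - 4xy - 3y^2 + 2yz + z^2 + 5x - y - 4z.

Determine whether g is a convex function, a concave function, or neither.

g is quadratic, so its Hessian is the constant matrix H = [[-4, -4, 0], [-4, -6, 2], [0, 2, 2]].
Leading principal minors: -4, 8, 32.
Neither pattern holds ⇒ H is indefinite ⇒ neither convex nor concave.

neither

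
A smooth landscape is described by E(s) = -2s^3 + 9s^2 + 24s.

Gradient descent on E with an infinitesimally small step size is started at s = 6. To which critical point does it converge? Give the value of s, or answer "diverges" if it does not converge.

E'(s) = -6(s - 4)(s + 1), so E'(6) = -84.
Gradient descent moves in the -E' direction, i.e. s is increasing.
There is no critical point above s=6, and E' keeps the same sign, so the iterate runs off to +∞.

diverges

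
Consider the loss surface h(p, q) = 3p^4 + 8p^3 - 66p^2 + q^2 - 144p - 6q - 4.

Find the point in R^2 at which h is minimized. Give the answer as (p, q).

(3, 3)

h(p,q) separates as A(p) + B(q) − 4, so its minimum is min A + min B − 4.
A'(p) = 12(p - 3)(p + 1)(p + 4) vanishes at p ∈ {-4, -1, 3}; B'(q) = 2q - 6 vanishes at q ∈ {3}.
Local minima of A (where A''>0): A(-4)=-224, A(3)=-567. Local minima of B: B(3)=-9.
So the global minimum of h is A(3) + B(3) − 4 = -567 − 9 − 4 = -580, attained at (3, 3).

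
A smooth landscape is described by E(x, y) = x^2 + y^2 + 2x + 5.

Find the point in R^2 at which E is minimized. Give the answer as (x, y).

E(x,y) separates as P(x) + Q(y) + 5, so its minimum is min P + min Q + 5.
P'(x) = 2x + 2 vanishes at x ∈ {-1}; Q'(y) = 2y vanishes at y ∈ {0}.
Local minima of P (where P''>0): P(-1)=-1. Local minima of Q: Q(0)=0.
So the global minimum of E is P(-1) + Q(0) + 5 = -1 + 0 + 5 = 4, attained at (-1, 0).

(-1, 0)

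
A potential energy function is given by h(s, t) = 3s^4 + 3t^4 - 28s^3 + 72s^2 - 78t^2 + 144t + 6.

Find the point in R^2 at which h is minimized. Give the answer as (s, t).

(0, -4)

h(s,t) separates as P(s) + Q(t) + 6, so its minimum is min P + min Q + 6.
P'(s) = 12s(s - 4)(s - 3) vanishes at s ∈ {0, 3, 4}; Q'(t) = 12(t - 3)(t - 1)(t + 4) vanishes at t ∈ {-4, 1, 3}.
Local minima of P (where P''>0): P(0)=0, P(4)=128. Local minima of Q: Q(-4)=-1056, Q(3)=-27.
So the global minimum of h is P(0) + Q(-4) + 6 = 0 − 1056 + 6 = -1050, attained at (0, -4).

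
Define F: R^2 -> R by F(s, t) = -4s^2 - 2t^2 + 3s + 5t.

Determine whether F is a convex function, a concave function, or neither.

concave

F is quadratic, so its Hessian is the constant matrix H = [[-8, 0], [0, -4]].
det(H) = 32, tr(H) = -12.
det(H) > 0 and tr(H) < 0, so H is negative definite everywhere: concave.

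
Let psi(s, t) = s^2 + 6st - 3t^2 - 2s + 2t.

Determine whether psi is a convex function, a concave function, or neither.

neither

psi is quadratic, so its Hessian is the constant matrix H = [[2, 6], [6, -6]].
det(H) = -48, tr(H) = -4.
det(H) < 0, so H is indefinite: neither convex nor concave.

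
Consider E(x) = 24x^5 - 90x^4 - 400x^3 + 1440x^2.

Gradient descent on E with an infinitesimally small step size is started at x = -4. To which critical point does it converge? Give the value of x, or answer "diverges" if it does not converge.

E'(x) = 120x(x - 4)(x - 2)(x + 3), so E'(-4) = 23040.
Gradient descent moves in the -E' direction, i.e. x is decreasing.
There is no critical point below x=-4, and E' keeps the same sign, so the iterate runs off to −∞.

diverges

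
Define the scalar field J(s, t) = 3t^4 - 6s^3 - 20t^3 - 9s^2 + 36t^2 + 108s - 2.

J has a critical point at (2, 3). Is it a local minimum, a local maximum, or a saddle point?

saddle point

The mixed partial ∂²J/∂s∂t is 0, so the Hessian at any point is diag(J_ss, J_tt) = diag(-18(2s + 1), 12(3t^2 - 10t + 6)).
At (2, 3): H = diag(-90, 36).
The eigenvalues have opposite signs, so H is indefinite: a saddle point.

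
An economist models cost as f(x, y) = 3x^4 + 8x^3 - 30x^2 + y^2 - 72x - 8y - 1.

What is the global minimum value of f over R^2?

f(x,y) separates as P(x) + Q(y) − 1, so its minimum is min P + min Q − 1.
P'(x) = 12(x - 2)(x + 1)(x + 3) vanishes at x ∈ {-3, -1, 2}; Q'(y) = 2y - 8 vanishes at y ∈ {4}.
Local minima of P (where P''>0): P(-3)=-27, P(2)=-152. Local minima of Q: Q(4)=-16.
So the global minimum of f is P(2) + Q(4) − 1 = -152 − 16 − 1 = -169, attained at (2, 4).

-169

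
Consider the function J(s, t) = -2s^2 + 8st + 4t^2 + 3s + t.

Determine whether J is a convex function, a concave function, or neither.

neither

J is quadratic, so its Hessian is the constant matrix H = [[-4, 8], [8, 8]].
det(H) = -96, tr(H) = 4.
det(H) < 0, so H is indefinite: neither convex nor concave.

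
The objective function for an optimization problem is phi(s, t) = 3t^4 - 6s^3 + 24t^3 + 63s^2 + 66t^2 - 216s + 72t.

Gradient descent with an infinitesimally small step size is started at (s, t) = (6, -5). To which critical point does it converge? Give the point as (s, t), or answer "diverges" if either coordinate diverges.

phi is separable, so gradient descent decouples: s follows -∂phi/∂s, t follows -∂phi/∂t.
∂phi/∂s = -18(s - 4)(s - 3); at s=6 this is -108, so s increases.
∂phi/∂t = 12(t + 1)(t + 2)(t + 3); at t=-5 this is -288, so t increases.
The s-coordinate has no critical point in that direction and runs off to infinity.

diverges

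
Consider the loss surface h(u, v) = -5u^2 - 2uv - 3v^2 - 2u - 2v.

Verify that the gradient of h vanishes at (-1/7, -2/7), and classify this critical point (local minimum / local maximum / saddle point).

∇h = (-10u - 2v - 2, -2u - 6v - 2); substituting (-1/7, -2/7) gives ∇h = (0, 0), so (-1/7, -2/7) is indeed a critical point.
The Hessian of h is constant: H = [[-10, -2], [-2, -6]].
det(H) = (-10)·(-6) − (-2)² = 56.
det(H) > 0 and tr(H) = -16 < 0, so H is negative definite and the point is a local maximum.

local maximum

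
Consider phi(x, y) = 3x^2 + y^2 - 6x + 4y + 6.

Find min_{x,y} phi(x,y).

-1

phi(x,y) separates as P(x) + Q(y) + 6, so its minimum is min P + min Q + 6.
P'(x) = 6x - 6 vanishes at x ∈ {1}; Q'(y) = 2y + 4 vanishes at y ∈ {-2}.
Local minima of P (where P''>0): P(1)=-3. Local minima of Q: Q(-2)=-4.
So the global minimum of phi is P(1) + Q(-2) + 6 = -3 − 4 + 6 = -1, attained at (1, -2).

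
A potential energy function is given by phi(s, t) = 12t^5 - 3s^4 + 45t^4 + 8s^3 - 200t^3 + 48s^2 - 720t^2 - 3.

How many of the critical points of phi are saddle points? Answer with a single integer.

phi separates as a function of s plus a function of t, so ∇phi=0 decouples.
∂phi/∂s = -12s(s - 4)(s + 2) = 0 at s ∈ {-2, 0, 4}; ∂phi/∂t = 60t(t - 3)(t + 2)(t + 4) = 0 at t ∈ {-4, -2, 0, 3}.
The Hessian is diagonal: diag(phi_ss, phi_tt). Second derivatives: phi_ss(-2)=-144, phi_ss(0)=96, phi_ss(4)=-288; phi_tt(-4)=-3360, phi_tt(-2)=1200, phi_tt(0)=-1440, phi_tt(3)=6300.
Saddle points occur where the two diagonal entries have opposite signs: (-2, -2), (-2, 3), (0, -4), (0, 0), (4, -2), (4, 3). Count: 6.

6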